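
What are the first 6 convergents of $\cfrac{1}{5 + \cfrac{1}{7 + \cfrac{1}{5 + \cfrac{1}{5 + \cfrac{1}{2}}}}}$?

Using the convergent recurrence p_i = a_i*p_{i-1} + p_{i-2}, q_i = a_i*q_{i-1} + q_{i-2} with p_{-2}=0, p_{-1}=1, q_{-2}=1, q_{-1}=0:
  i=0: a_0=0, p_0 = 0*1 + 0 = 0, q_0 = 0*0 + 1 = 1.
  i=1: a_1=5, p_1 = 5*0 + 1 = 1, q_1 = 5*1 + 0 = 5.
  i=2: a_2=7, p_2 = 7*1 + 0 = 7, q_2 = 7*5 + 1 = 36.
  i=3: a_3=5, p_3 = 5*7 + 1 = 36, q_3 = 5*36 + 5 = 185.
  i=4: a_4=5, p_4 = 5*36 + 7 = 187, q_4 = 5*185 + 36 = 961.
  i=5: a_5=2, p_5 = 2*187 + 36 = 410, q_5 = 2*961 + 185 = 2107.

0/1, 1/5, 7/36, 36/185, 187/961, 410/2107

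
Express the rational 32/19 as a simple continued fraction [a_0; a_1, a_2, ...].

Run the Euclidean algorithm on 32 and 19; the successive quotients are the partial quotients a_0, a_1, ... (each step inverts the fractional part left over by the previous one):
  32 = 1*19 + 13, so a_0 = 1.
  19 = 1*13 + 6, so a_1 = 1.
  13 = 2*6 + 1, so a_2 = 2.
  6 = 6*1 + 0, so a_3 = 6.
The remainder reaches 0 after 4 divisions, so the expansion has 4 partial quotients, read off in order.

[1; 1, 2, 6]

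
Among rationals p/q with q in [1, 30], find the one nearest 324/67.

29/6

Expand x = 324/67 as a continued fraction with the Euclidean algorithm:
  324 = 4*67 + 56, so a_0 = 4.
  67 = 1*56 + 11, so a_1 = 1.
  56 = 5*11 + 1, so a_2 = 5.
  11 = 11*1 + 0, so a_3 = 11.
so x = [4; 1, 5, 11].
Convergents (p_i = a_i*p_{i-1} + p_{i-2}, q_i = a_i*q_{i-1} + q_{i-2} with p_{-2}=0, p_{-1}=1, q_{-2}=1, q_{-1}=0), until the denominator exceeds 30:
  i=0: a_0=4, p_0 = 4*1 + 0 = 4, q_0 = 4*0 + 1 = 1.
  i=1: a_1=1, p_1 = 1*4 + 1 = 5, q_1 = 1*1 + 0 = 1.
  i=2: a_2=5, p_2 = 5*5 + 4 = 29, q_2 = 5*1 + 1 = 6.
  i=3: a_3=11, p_3 = 11*29 + 5 = 324, q_3 = 11*6 + 1 = 67.
q_3 = 67 > 30, so the last convergent with denominator <= 30 is p_2/q_2 = 29/6.
The closest fraction with denominator <= 30 is either p_2/q_2 or the intermediate fraction (k*p_2 + p_1)/(k*q_2 + q_1) with the largest k >= 1 whose denominator stays <= 30; these approach x as k grows, and every other convergent or intermediate fraction in range is farther away.
Largest k: floor((30 - q_1)/q_2) = floor((30 - 1)/6) = 4.
That gives (4*29 + 5)/(4*6 + 1) = 121/25.
Compare the errors: |x - 29/6| = |324*6 - 29*67|/(67*6) = 1/402, and |x - 121/25| = |324*25 - 121*67|/(67*25) = 7/1675.
Cross-multiplying, 1*1675 = 1675 < 2814 = 7*402, so 1/402 is smaller: the convergent 29/6 is closer to x than 121/25.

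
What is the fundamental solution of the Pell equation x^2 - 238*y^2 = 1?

(x, y) = (11663, 756)

First expand sqrt(238) as a continued fraction. With x_i = (sqrt(238) + m_i)/d_i and (m_0, d_0) = (0, 1): a_0 = floor(sqrt(238)) = 15, since 15^2 = 225 <= 238 < 256 = 16^2.
Iterate m_{i+1} = d_i*a_i - m_i, d_{i+1} = (238 - m_{i+1}^2)/d_i, a_{i+1} = floor((a_0 + m_{i+1})/d_{i+1}):
  m_1 = 1*15 - 0 = 15, d_1 = (238 - 15^2)/1 = 13/1 = 13, a_1 = floor((15 + 15)/13) = 2.
  m_2 = 13*2 - 15 = 11, d_2 = (238 - 11^2)/13 = 117/13 = 9, a_2 = floor((15 + 11)/9) = 2.
  m_3 = 9*2 - 11 = 7, d_3 = (238 - 7^2)/9 = 189/9 = 21, a_3 = floor((15 + 7)/21) = 1.
  m_4 = 21*1 - 7 = 14, d_4 = (238 - 14^2)/21 = 42/21 = 2, a_4 = floor((15 + 14)/2) = 14.
  m_5 = 2*14 - 14 = 14, d_5 = (238 - 14^2)/2 = 42/2 = 21, a_5 = floor((15 + 14)/21) = 1.
  m_6 = 21*1 - 14 = 7, d_6 = (238 - 7^2)/21 = 189/21 = 9, a_6 = floor((15 + 7)/9) = 2.
  m_7 = 9*2 - 7 = 11, d_7 = (238 - 11^2)/9 = 117/9 = 13, a_7 = floor((15 + 11)/13) = 2.
  m_8 = 13*2 - 11 = 15, d_8 = (238 - 15^2)/13 = 13/13 = 1, a_8 = floor((15 + 15)/1) = 30.
  m_9 = 1*30 - 15 = 15, d_9 = (238 - 15^2)/1 = 13/1 = 13: (m_9, d_9) = (m_1, d_1) = (15, 13), so from here the quotients repeat a_1, ..., a_8; the period length is 8.
So sqrt(238) = [15; (2, 2, 1, 14, 1, 2, 2, 30)] with period length k = 8.
k is even, so the fundamental solution of x^2 - 238y^2 = 1 is (p_{k-1}, q_{k-1}) = (p_7, q_7); compute convergents through index 7.
Convergents (p_i = a_i*p_{i-1} + p_{i-2}, q_i = a_i*q_{i-1} + q_{i-2} with p_{-2}=0, p_{-1}=1, q_{-2}=1, q_{-1}=0):
  i=0: a_0=15, p_0 = 15*1 + 0 = 15, q_0 = 15*0 + 1 = 1.
  i=1: a_1=2, p_1 = 2*15 + 1 = 31, q_1 = 2*1 + 0 = 2.
  i=2: a_2=2, p_2 = 2*31 + 15 = 77, q_2 = 2*2 + 1 = 5.
  i=3: a_3=1, p_3 = 1*77 + 31 = 108, q_3 = 1*5 + 2 = 7.
  i=4: a_4=14, p_4 = 14*108 + 77 = 1589, q_4 = 14*7 + 5 = 103.
  i=5: a_5=1, p_5 = 1*1589 + 108 = 1697, q_5 = 1*103 + 7 = 110.
  i=6: a_6=2, p_6 = 2*1697 + 1589 = 4983, q_6 = 2*110 + 103 = 323.
  i=7: a_7=2, p_7 = 2*4983 + 1697 = 11663, q_7 = 2*323 + 110 = 756.
Check: 11663^2 - 238*756^2 = 136025569 - 136025568 = 1, so (x, y) = (11663, 756) solves the equation, and by the theorem it is the least positive solution.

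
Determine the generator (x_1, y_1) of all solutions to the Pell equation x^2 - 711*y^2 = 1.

First expand sqrt(711) as a continued fraction. With x_i = (sqrt(711) + m_i)/d_i and (m_0, d_0) = (0, 1): a_0 = floor(sqrt(711)) = 26, since 26^2 = 676 <= 711 < 729 = 27^2.
Iterate m_{i+1} = d_i*a_i - m_i, d_{i+1} = (711 - m_{i+1}^2)/d_i, a_{i+1} = floor((a_0 + m_{i+1})/d_{i+1}):
  m_1 = 1*26 - 0 = 26, d_1 = (711 - 26^2)/1 = 35/1 = 35, a_1 = floor((26 + 26)/35) = 1.
  m_2 = 35*1 - 26 = 9, d_2 = (711 - 9^2)/35 = 630/35 = 18, a_2 = floor((26 + 9)/18) = 1.
  m_3 = 18*1 - 9 = 9, d_3 = (711 - 9^2)/18 = 630/18 = 35, a_3 = floor((26 + 9)/35) = 1.
  m_4 = 35*1 - 9 = 26, d_4 = (711 - 26^2)/35 = 35/35 = 1, a_4 = floor((26 + 26)/1) = 52.
  m_5 = 1*52 - 26 = 26, d_5 = (711 - 26^2)/1 = 35/1 = 35: (m_5, d_5) = (m_1, d_1) = (26, 35), so from here the quotients repeat a_1, ..., a_4; the period length is 4.
So sqrt(711) = [26; (1, 1, 1, 52)] with period length k = 4.
k is even, so the fundamental solution of x^2 - 711y^2 = 1 is (p_{k-1}, q_{k-1}) = (p_3, q_3); compute convergents through index 3.
Convergents (p_i = a_i*p_{i-1} + p_{i-2}, q_i = a_i*q_{i-1} + q_{i-2} with p_{-2}=0, p_{-1}=1, q_{-2}=1, q_{-1}=0):
  i=0: a_0=26, p_0 = 26*1 + 0 = 26, q_0 = 26*0 + 1 = 1.
  i=1: a_1=1, p_1 = 1*26 + 1 = 27, q_1 = 1*1 + 0 = 1.
  i=2: a_2=1, p_2 = 1*27 + 26 = 53, q_2 = 1*1 + 1 = 2.
  i=3: a_3=1, p_3 = 1*53 + 27 = 80, q_3 = 1*2 + 1 = 3.
Check: 80^2 - 711*3^2 = 6400 - 6399 = 1, so (x, y) = (80, 3) solves the equation, and by the theorem it is the least positive solution.

(x, y) = (80, 3)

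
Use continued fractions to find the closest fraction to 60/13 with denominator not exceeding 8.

Expand x = 60/13 as a continued fraction with the Euclidean algorithm:
  60 = 4*13 + 8, so a_0 = 4.
  13 = 1*8 + 5, so a_1 = 1.
  8 = 1*5 + 3, so a_2 = 1.
  5 = 1*3 + 2, so a_3 = 1.
  3 = 1*2 + 1, so a_4 = 1.
  2 = 2*1 + 0, so a_5 = 2.
so x = [4; 1, 1, 1, 1, 2].
Convergents (p_i = a_i*p_{i-1} + p_{i-2}, q_i = a_i*q_{i-1} + q_{i-2} with p_{-2}=0, p_{-1}=1, q_{-2}=1, q_{-1}=0), until the denominator exceeds 8:
  i=0: a_0=4, p_0 = 4*1 + 0 = 4, q_0 = 4*0 + 1 = 1.
  i=1: a_1=1, p_1 = 1*4 + 1 = 5, q_1 = 1*1 + 0 = 1.
  i=2: a_2=1, p_2 = 1*5 + 4 = 9, q_2 = 1*1 + 1 = 2.
  i=3: a_3=1, p_3 = 1*9 + 5 = 14, q_3 = 1*2 + 1 = 3.
  i=4: a_4=1, p_4 = 1*14 + 9 = 23, q_4 = 1*3 + 2 = 5.
  i=5: a_5=2, p_5 = 2*23 + 14 = 60, q_5 = 2*5 + 3 = 13.
q_5 = 13 > 8, so the last convergent with denominator <= 8 is p_4/q_4 = 23/5.
The closest fraction with denominator <= 8 is either p_4/q_4 or the intermediate fraction (k*p_4 + p_3)/(k*q_4 + q_3) with the largest k >= 1 whose denominator stays <= 8; these approach x as k grows, and every other convergent or intermediate fraction in range is farther away.
Largest k: floor((8 - q_3)/q_4) = floor((8 - 3)/5) = 1.
That gives (1*23 + 14)/(1*5 + 3) = 37/8.
Compare the errors: |x - 23/5| = |60*5 - 23*13|/(13*5) = 1/65, and |x - 37/8| = |60*8 - 37*13|/(13*8) = 1/104.
Cross-multiplying, 1*65 = 65 < 104 = 1*104, so 1/104 is smaller: the intermediate fraction 37/8 is closer to x than 23/5.

37/8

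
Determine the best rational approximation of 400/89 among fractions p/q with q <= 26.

9/2

Expand x = 400/89 as a continued fraction with the Euclidean algorithm:
  400 = 4*89 + 44, so a_0 = 4.
  89 = 2*44 + 1, so a_1 = 2.
  44 = 44*1 + 0, so a_2 = 44.
so x = [4; 2, 44].
Convergents (p_i = a_i*p_{i-1} + p_{i-2}, q_i = a_i*q_{i-1} + q_{i-2} with p_{-2}=0, p_{-1}=1, q_{-2}=1, q_{-1}=0), until the denominator exceeds 26:
  i=0: a_0=4, p_0 = 4*1 + 0 = 4, q_0 = 4*0 + 1 = 1.
  i=1: a_1=2, p_1 = 2*4 + 1 = 9, q_1 = 2*1 + 0 = 2.
  i=2: a_2=44, p_2 = 44*9 + 4 = 400, q_2 = 44*2 + 1 = 89.
q_2 = 89 > 26, so the last convergent with denominator <= 26 is p_1/q_1 = 9/2.
The closest fraction with denominator <= 26 is either p_1/q_1 or the intermediate fraction (k*p_1 + p_0)/(k*q_1 + q_0) with the largest k >= 1 whose denominator stays <= 26; these approach x as k grows, and every other convergent or intermediate fraction in range is farther away.
Largest k: floor((26 - q_0)/q_1) = floor((26 - 1)/2) = 12.
That gives (12*9 + 4)/(12*2 + 1) = 112/25.
Compare the errors: |x - 9/2| = |400*2 - 9*89|/(89*2) = 1/178, and |x - 112/25| = |400*25 - 112*89|/(89*25) = 32/2225.
Cross-multiplying, 1*2225 = 2225 < 5696 = 32*178, so 1/178 is smaller: the convergent 9/2 is closer to x than 112/25.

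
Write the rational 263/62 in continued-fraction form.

[4; 4, 7, 2]

Run the Euclidean algorithm on 263 and 62; the successive quotients are the partial quotients a_0, a_1, ... (each step inverts the fractional part left over by the previous one):
  263 = 4*62 + 15, so a_0 = 4.
  62 = 4*15 + 2, so a_1 = 4.
  15 = 7*2 + 1, so a_2 = 7.
  2 = 2*1 + 0, so a_3 = 2.
The remainder reaches 0 after 4 divisions, so the expansion has 4 partial quotients, read off in order.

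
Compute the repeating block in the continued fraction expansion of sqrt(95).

Write x_i = (sqrt(95) + m_i)/d_i with (m_0, d_0) = (0, 1). a_0 = floor(sqrt(95)) = 9, since 9^2 = 81 <= 95 < 100 = 10^2.
Iterate m_{i+1} = d_i*a_i - m_i, d_{i+1} = (95 - m_{i+1}^2)/d_i, a_{i+1} = floor((a_0 + m_{i+1})/d_{i+1}):
  m_1 = 1*9 - 0 = 9, d_1 = (95 - 9^2)/1 = 14/1 = 14, a_1 = floor((9 + 9)/14) = 1.
  m_2 = 14*1 - 9 = 5, d_2 = (95 - 5^2)/14 = 70/14 = 5, a_2 = floor((9 + 5)/5) = 2.
  m_3 = 5*2 - 5 = 5, d_3 = (95 - 5^2)/5 = 70/5 = 14, a_3 = floor((9 + 5)/14) = 1.
  m_4 = 14*1 - 5 = 9, d_4 = (95 - 9^2)/14 = 14/14 = 1, a_4 = floor((9 + 9)/1) = 18.
  m_5 = 1*18 - 9 = 9, d_5 = (95 - 9^2)/1 = 14/1 = 14: (m_5, d_5) = (m_1, d_1) = (9, 14), so from here the quotients repeat a_1, ..., a_4; the period length is 4.
Hence the expansion of sqrt(95) is a_0 = 9 followed by the repeating block 1, 2, 1, 18 (period 4).

[9; (1, 2, 1, 18)]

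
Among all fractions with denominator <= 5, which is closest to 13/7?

Expand x = 13/7 as a continued fraction with the Euclidean algorithm:
  13 = 1*7 + 6, so a_0 = 1.
  7 = 1*6 + 1, so a_1 = 1.
  6 = 6*1 + 0, so a_2 = 6.
so x = [1; 1, 6].
Convergents (p_i = a_i*p_{i-1} + p_{i-2}, q_i = a_i*q_{i-1} + q_{i-2} with p_{-2}=0, p_{-1}=1, q_{-2}=1, q_{-1}=0), until the denominator exceeds 5:
  i=0: a_0=1, p_0 = 1*1 + 0 = 1, q_0 = 1*0 + 1 = 1.
  i=1: a_1=1, p_1 = 1*1 + 1 = 2, q_1 = 1*1 + 0 = 1.
  i=2: a_2=6, p_2 = 6*2 + 1 = 13, q_2 = 6*1 + 1 = 7.
q_2 = 7 > 5, so the last convergent with denominator <= 5 is p_1/q_1 = 2/1.
The closest fraction with denominator <= 5 is either p_1/q_1 or the intermediate fraction (k*p_1 + p_0)/(k*q_1 + q_0) with the largest k >= 1 whose denominator stays <= 5; these approach x as k grows, and every other convergent or intermediate fraction in range is farther away.
Largest k: floor((5 - q_0)/q_1) = floor((5 - 1)/1) = 4.
That gives (4*2 + 1)/(4*1 + 1) = 9/5.
Compare the errors: |x - 2/1| = |13*1 - 2*7|/(7*1) = 1/7, and |x - 9/5| = |13*5 - 9*7|/(7*5) = 2/35.
Cross-multiplying, 2*7 = 14 < 35 = 1*35, so 2/35 is smaller: the intermediate fraction 9/5 is closer to x than 2/1.

9/5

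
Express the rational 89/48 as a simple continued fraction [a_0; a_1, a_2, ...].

Run the Euclidean algorithm on 89 and 48; the successive quotients are the partial quotients a_0, a_1, ... (each step inverts the fractional part left over by the previous one):
  89 = 1*48 + 41, so a_0 = 1.
  48 = 1*41 + 7, so a_1 = 1.
  41 = 5*7 + 6, so a_2 = 5.
  7 = 1*6 + 1, so a_3 = 1.
  6 = 6*1 + 0, so a_4 = 6.
The remainder reaches 0 after 5 divisions, so the expansion has 5 partial quotients, read off in order.

[1; 1, 5, 1, 6]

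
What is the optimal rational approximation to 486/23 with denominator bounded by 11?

169/8

Expand x = 486/23 as a continued fraction with the Euclidean algorithm:
  486 = 21*23 + 3, so a_0 = 21.
  23 = 7*3 + 2, so a_1 = 7.
  3 = 1*2 + 1, so a_2 = 1.
  2 = 2*1 + 0, so a_3 = 2.
so x = [21; 7, 1, 2].
Convergents (p_i = a_i*p_{i-1} + p_{i-2}, q_i = a_i*q_{i-1} + q_{i-2} with p_{-2}=0, p_{-1}=1, q_{-2}=1, q_{-1}=0), until the denominator exceeds 11:
  i=0: a_0=21, p_0 = 21*1 + 0 = 21, q_0 = 21*0 + 1 = 1.
  i=1: a_1=7, p_1 = 7*21 + 1 = 148, q_1 = 7*1 + 0 = 7.
  i=2: a_2=1, p_2 = 1*148 + 21 = 169, q_2 = 1*7 + 1 = 8.
  i=3: a_3=2, p_3 = 2*169 + 148 = 486, q_3 = 2*8 + 7 = 23.
q_3 = 23 > 11, so the last convergent with denominator <= 11 is p_2/q_2 = 169/8.
The closest fraction with denominator <= 11 is either p_2/q_2 or the intermediate fraction (k*p_2 + p_1)/(k*q_2 + q_1) with the largest k >= 1 whose denominator stays <= 11; these approach x as k grows, and every other convergent or intermediate fraction in range is farther away.
Largest k: floor((11 - q_1)/q_2) = floor((11 - 7)/8) = 0.
Since k = 0, no intermediate fraction beyond p_2/q_2 has denominator <= 11, so the convergent 169/8 is the closest (its error is |486*8 - 169*23|/(23*8) = 1/184).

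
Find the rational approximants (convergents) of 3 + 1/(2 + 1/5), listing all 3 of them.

Using the convergent recurrence p_i = a_i*p_{i-1} + p_{i-2}, q_i = a_i*q_{i-1} + q_{i-2} with p_{-2}=0, p_{-1}=1, q_{-2}=1, q_{-1}=0:
  i=0: a_0=3, p_0 = 3*1 + 0 = 3, q_0 = 3*0 + 1 = 1.
  i=1: a_1=2, p_1 = 2*3 + 1 = 7, q_1 = 2*1 + 0 = 2.
  i=2: a_2=5, p_2 = 5*7 + 3 = 38, q_2 = 5*2 + 1 = 11.

3/1, 7/2, 38/11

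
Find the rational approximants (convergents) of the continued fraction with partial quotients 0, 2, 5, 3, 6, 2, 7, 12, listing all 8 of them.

0/1, 1/2, 5/11, 16/35, 101/221, 218/477, 1627/3560, 19742/43197

Using the convergent recurrence p_i = a_i*p_{i-1} + p_{i-2}, q_i = a_i*q_{i-1} + q_{i-2} with p_{-2}=0, p_{-1}=1, q_{-2}=1, q_{-1}=0:
  i=0: a_0=0, p_0 = 0*1 + 0 = 0, q_0 = 0*0 + 1 = 1.
  i=1: a_1=2, p_1 = 2*0 + 1 = 1, q_1 = 2*1 + 0 = 2.
  i=2: a_2=5, p_2 = 5*1 + 0 = 5, q_2 = 5*2 + 1 = 11.
  i=3: a_3=3, p_3 = 3*5 + 1 = 16, q_3 = 3*11 + 2 = 35.
  i=4: a_4=6, p_4 = 6*16 + 5 = 101, q_4 = 6*35 + 11 = 221.
  i=5: a_5=2, p_5 = 2*101 + 16 = 218, q_5 = 2*221 + 35 = 477.
  i=6: a_6=7, p_6 = 7*218 + 101 = 1627, q_6 = 7*477 + 221 = 3560.
  i=7: a_7=12, p_7 = 12*1627 + 218 = 19742, q_7 = 12*3560 + 477 = 43197.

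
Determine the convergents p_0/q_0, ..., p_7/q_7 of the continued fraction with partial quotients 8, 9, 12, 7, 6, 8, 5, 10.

Using the convergent recurrence p_i = a_i*p_{i-1} + p_{i-2}, q_i = a_i*q_{i-1} + q_{i-2} with p_{-2}=0, p_{-1}=1, q_{-2}=1, q_{-1}=0:
  i=0: a_0=8, p_0 = 8*1 + 0 = 8, q_0 = 8*0 + 1 = 1.
  i=1: a_1=9, p_1 = 9*8 + 1 = 73, q_1 = 9*1 + 0 = 9.
  i=2: a_2=12, p_2 = 12*73 + 8 = 884, q_2 = 12*9 + 1 = 109.
  i=3: a_3=7, p_3 = 7*884 + 73 = 6261, q_3 = 7*109 + 9 = 772.
  i=4: a_4=6, p_4 = 6*6261 + 884 = 38450, q_4 = 6*772 + 109 = 4741.
  i=5: a_5=8, p_5 = 8*38450 + 6261 = 313861, q_5 = 8*4741 + 772 = 38700.
  i=6: a_6=5, p_6 = 5*313861 + 38450 = 1607755, q_6 = 5*38700 + 4741 = 198241.
  i=7: a_7=10, p_7 = 10*1607755 + 313861 = 16391411, q_7 = 10*198241 + 38700 = 2021110.

8/1, 73/9, 884/109, 6261/772, 38450/4741, 313861/38700, 1607755/198241, 16391411/2021110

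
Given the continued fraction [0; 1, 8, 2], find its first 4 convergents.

0/1, 1/1, 8/9, 17/19

Using the convergent recurrence p_i = a_i*p_{i-1} + p_{i-2}, q_i = a_i*q_{i-1} + q_{i-2} with p_{-2}=0, p_{-1}=1, q_{-2}=1, q_{-1}=0:
  i=0: a_0=0, p_0 = 0*1 + 0 = 0, q_0 = 0*0 + 1 = 1.
  i=1: a_1=1, p_1 = 1*0 + 1 = 1, q_1 = 1*1 + 0 = 1.
  i=2: a_2=8, p_2 = 8*1 + 0 = 8, q_2 = 8*1 + 1 = 9.
  i=3: a_3=2, p_3 = 2*8 + 1 = 17, q_3 = 2*9 + 1 = 19.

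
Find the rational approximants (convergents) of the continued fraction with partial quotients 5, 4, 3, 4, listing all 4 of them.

Using the convergent recurrence p_i = a_i*p_{i-1} + p_{i-2}, q_i = a_i*q_{i-1} + q_{i-2} with p_{-2}=0, p_{-1}=1, q_{-2}=1, q_{-1}=0:
  i=0: a_0=5, p_0 = 5*1 + 0 = 5, q_0 = 5*0 + 1 = 1.
  i=1: a_1=4, p_1 = 4*5 + 1 = 21, q_1 = 4*1 + 0 = 4.
  i=2: a_2=3, p_2 = 3*21 + 5 = 68, q_2 = 3*4 + 1 = 13.
  i=3: a_3=4, p_3 = 4*68 + 21 = 293, q_3 = 4*13 + 4 = 56.

5/1, 21/4, 68/13, 293/56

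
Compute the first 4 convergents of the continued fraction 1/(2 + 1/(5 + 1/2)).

Using the convergent recurrence p_i = a_i*p_{i-1} + p_{i-2}, q_i = a_i*q_{i-1} + q_{i-2} with p_{-2}=0, p_{-1}=1, q_{-2}=1, q_{-1}=0:
  i=0: a_0=0, p_0 = 0*1 + 0 = 0, q_0 = 0*0 + 1 = 1.
  i=1: a_1=2, p_1 = 2*0 + 1 = 1, q_1 = 2*1 + 0 = 2.
  i=2: a_2=5, p_2 = 5*1 + 0 = 5, q_2 = 5*2 + 1 = 11.
  i=3: a_3=2, p_3 = 2*5 + 1 = 11, q_3 = 2*11 + 2 = 24.

0/1, 1/2, 5/11, 11/24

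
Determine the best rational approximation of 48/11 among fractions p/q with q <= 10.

35/8

Expand x = 48/11 as a continued fraction with the Euclidean algorithm:
  48 = 4*11 + 4, so a_0 = 4.
  11 = 2*4 + 3, so a_1 = 2.
  4 = 1*3 + 1, so a_2 = 1.
  3 = 3*1 + 0, so a_3 = 3.
so x = [4; 2, 1, 3].
Convergents (p_i = a_i*p_{i-1} + p_{i-2}, q_i = a_i*q_{i-1} + q_{i-2} with p_{-2}=0, p_{-1}=1, q_{-2}=1, q_{-1}=0), until the denominator exceeds 10:
  i=0: a_0=4, p_0 = 4*1 + 0 = 4, q_0 = 4*0 + 1 = 1.
  i=1: a_1=2, p_1 = 2*4 + 1 = 9, q_1 = 2*1 + 0 = 2.
  i=2: a_2=1, p_2 = 1*9 + 4 = 13, q_2 = 1*2 + 1 = 3.
  i=3: a_3=3, p_3 = 3*13 + 9 = 48, q_3 = 3*3 + 2 = 11.
q_3 = 11 > 10, so the last convergent with denominator <= 10 is p_2/q_2 = 13/3.
The closest fraction with denominator <= 10 is either p_2/q_2 or the intermediate fraction (k*p_2 + p_1)/(k*q_2 + q_1) with the largest k >= 1 whose denominator stays <= 10; these approach x as k grows, and every other convergent or intermediate fraction in range is farther away.
Largest k: floor((10 - q_1)/q_2) = floor((10 - 2)/3) = 2.
That gives (2*13 + 9)/(2*3 + 2) = 35/8.
Compare the errors: |x - 13/3| = |48*3 - 13*11|/(11*3) = 1/33, and |x - 35/8| = |48*8 - 35*11|/(11*8) = 1/88.
Cross-multiplying, 1*33 = 33 < 88 = 1*88, so 1/88 is smaller: the intermediate fraction 35/8 is closer to x than 13/3.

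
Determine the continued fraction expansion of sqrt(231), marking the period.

[15; (5, 30)]

Write x_i = (sqrt(231) + m_i)/d_i with (m_0, d_0) = (0, 1). a_0 = floor(sqrt(231)) = 15, since 15^2 = 225 <= 231 < 256 = 16^2.
Iterate m_{i+1} = d_i*a_i - m_i, d_{i+1} = (231 - m_{i+1}^2)/d_i, a_{i+1} = floor((a_0 + m_{i+1})/d_{i+1}):
  m_1 = 1*15 - 0 = 15, d_1 = (231 - 15^2)/1 = 6/1 = 6, a_1 = floor((15 + 15)/6) = 5.
  m_2 = 6*5 - 15 = 15, d_2 = (231 - 15^2)/6 = 6/6 = 1, a_2 = floor((15 + 15)/1) = 30.
  m_3 = 1*30 - 15 = 15, d_3 = (231 - 15^2)/1 = 6/1 = 6: (m_3, d_3) = (m_1, d_1) = (15, 6), so from here the quotients repeat a_1, a_2; the period length is 2.
Hence the expansion of sqrt(231) is a_0 = 15 followed by the repeating block 5, 30 (period 2).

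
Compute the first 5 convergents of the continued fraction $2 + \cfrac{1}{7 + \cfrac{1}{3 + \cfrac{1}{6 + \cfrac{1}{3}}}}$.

Using the convergent recurrence p_i = a_i*p_{i-1} + p_{i-2}, q_i = a_i*q_{i-1} + q_{i-2} with p_{-2}=0, p_{-1}=1, q_{-2}=1, q_{-1}=0:
  i=0: a_0=2, p_0 = 2*1 + 0 = 2, q_0 = 2*0 + 1 = 1.
  i=1: a_1=7, p_1 = 7*2 + 1 = 15, q_1 = 7*1 + 0 = 7.
  i=2: a_2=3, p_2 = 3*15 + 2 = 47, q_2 = 3*7 + 1 = 22.
  i=3: a_3=6, p_3 = 6*47 + 15 = 297, q_3 = 6*22 + 7 = 139.
  i=4: a_4=3, p_4 = 3*297 + 47 = 938, q_4 = 3*139 + 22 = 439.

2/1, 15/7, 47/22, 297/139, 938/439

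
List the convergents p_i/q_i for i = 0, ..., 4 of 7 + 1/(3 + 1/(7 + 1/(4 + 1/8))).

Using the convergent recurrence p_i = a_i*p_{i-1} + p_{i-2}, q_i = a_i*q_{i-1} + q_{i-2} with p_{-2}=0, p_{-1}=1, q_{-2}=1, q_{-1}=0:
  i=0: a_0=7, p_0 = 7*1 + 0 = 7, q_0 = 7*0 + 1 = 1.
  i=1: a_1=3, p_1 = 3*7 + 1 = 22, q_1 = 3*1 + 0 = 3.
  i=2: a_2=7, p_2 = 7*22 + 7 = 161, q_2 = 7*3 + 1 = 22.
  i=3: a_3=4, p_3 = 4*161 + 22 = 666, q_3 = 4*22 + 3 = 91.
  i=4: a_4=8, p_4 = 8*666 + 161 = 5489, q_4 = 8*91 + 22 = 750.

7/1, 22/3, 161/22, 666/91, 5489/750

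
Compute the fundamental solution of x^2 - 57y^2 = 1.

First expand sqrt(57) as a continued fraction. With x_i = (sqrt(57) + m_i)/d_i and (m_0, d_0) = (0, 1): a_0 = floor(sqrt(57)) = 7, since 7^2 = 49 <= 57 < 64 = 8^2.
Iterate m_{i+1} = d_i*a_i - m_i, d_{i+1} = (57 - m_{i+1}^2)/d_i, a_{i+1} = floor((a_0 + m_{i+1})/d_{i+1}):
  m_1 = 1*7 - 0 = 7, d_1 = (57 - 7^2)/1 = 8/1 = 8, a_1 = floor((7 + 7)/8) = 1.
  m_2 = 8*1 - 7 = 1, d_2 = (57 - 1^2)/8 = 56/8 = 7, a_2 = floor((7 + 1)/7) = 1.
  m_3 = 7*1 - 1 = 6, d_3 = (57 - 6^2)/7 = 21/7 = 3, a_3 = floor((7 + 6)/3) = 4.
  m_4 = 3*4 - 6 = 6, d_4 = (57 - 6^2)/3 = 21/3 = 7, a_4 = floor((7 + 6)/7) = 1.
  m_5 = 7*1 - 6 = 1, d_5 = (57 - 1^2)/7 = 56/7 = 8, a_5 = floor((7 + 1)/8) = 1.
  m_6 = 8*1 - 1 = 7, d_6 = (57 - 7^2)/8 = 8/8 = 1, a_6 = floor((7 + 7)/1) = 14.
  m_7 = 1*14 - 7 = 7, d_7 = (57 - 7^2)/1 = 8/1 = 8: (m_7, d_7) = (m_1, d_1) = (7, 8), so from here the quotients repeat a_1, ..., a_6; the period length is 6.
So sqrt(57) = [7; (1, 1, 4, 1, 1, 14)] with period length k = 6.
k is even, so the fundamental solution of x^2 - 57y^2 = 1 is (p_{k-1}, q_{k-1}) = (p_5, q_5); compute convergents through index 5.
Convergents (p_i = a_i*p_{i-1} + p_{i-2}, q_i = a_i*q_{i-1} + q_{i-2} with p_{-2}=0, p_{-1}=1, q_{-2}=1, q_{-1}=0):
  i=0: a_0=7, p_0 = 7*1 + 0 = 7, q_0 = 7*0 + 1 = 1.
  i=1: a_1=1, p_1 = 1*7 + 1 = 8, q_1 = 1*1 + 0 = 1.
  i=2: a_2=1, p_2 = 1*8 + 7 = 15, q_2 = 1*1 + 1 = 2.
  i=3: a_3=4, p_3 = 4*15 + 8 = 68, q_3 = 4*2 + 1 = 9.
  i=4: a_4=1, p_4 = 1*68 + 15 = 83, q_4 = 1*9 + 2 = 11.
  i=5: a_5=1, p_5 = 1*83 + 68 = 151, q_5 = 1*11 + 9 = 20.
Check: 151^2 - 57*20^2 = 22801 - 22800 = 1, so (x, y) = (151, 20) solves the equation, and by the theorem it is the least positive solution.

(x, y) = (151, 20)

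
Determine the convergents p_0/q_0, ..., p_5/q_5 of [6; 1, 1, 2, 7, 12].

6/1, 7/1, 13/2, 33/5, 244/37, 2961/449

Using the convergent recurrence p_i = a_i*p_{i-1} + p_{i-2}, q_i = a_i*q_{i-1} + q_{i-2} with p_{-2}=0, p_{-1}=1, q_{-2}=1, q_{-1}=0:
  i=0: a_0=6, p_0 = 6*1 + 0 = 6, q_0 = 6*0 + 1 = 1.
  i=1: a_1=1, p_1 = 1*6 + 1 = 7, q_1 = 1*1 + 0 = 1.
  i=2: a_2=1, p_2 = 1*7 + 6 = 13, q_2 = 1*1 + 1 = 2.
  i=3: a_3=2, p_3 = 2*13 + 7 = 33, q_3 = 2*2 + 1 = 5.
  i=4: a_4=7, p_4 = 7*33 + 13 = 244, q_4 = 7*5 + 2 = 37.
  i=5: a_5=12, p_5 = 12*244 + 33 = 2961, q_5 = 12*37 + 5 = 449.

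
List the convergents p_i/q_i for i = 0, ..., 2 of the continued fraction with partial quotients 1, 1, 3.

1/1, 2/1, 7/4

Using the convergent recurrence p_i = a_i*p_{i-1} + p_{i-2}, q_i = a_i*q_{i-1} + q_{i-2} with p_{-2}=0, p_{-1}=1, q_{-2}=1, q_{-1}=0:
  i=0: a_0=1, p_0 = 1*1 + 0 = 1, q_0 = 1*0 + 1 = 1.
  i=1: a_1=1, p_1 = 1*1 + 1 = 2, q_1 = 1*1 + 0 = 1.
  i=2: a_2=3, p_2 = 3*2 + 1 = 7, q_2 = 3*1 + 1 = 4.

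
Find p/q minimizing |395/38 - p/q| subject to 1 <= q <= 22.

Expand x = 395/38 as a continued fraction with the Euclidean algorithm:
  395 = 10*38 + 15, so a_0 = 10.
  38 = 2*15 + 8, so a_1 = 2.
  15 = 1*8 + 7, so a_2 = 1.
  8 = 1*7 + 1, so a_3 = 1.
  7 = 7*1 + 0, so a_4 = 7.
so x = [10; 2, 1, 1, 7].
Convergents (p_i = a_i*p_{i-1} + p_{i-2}, q_i = a_i*q_{i-1} + q_{i-2} with p_{-2}=0, p_{-1}=1, q_{-2}=1, q_{-1}=0), until the denominator exceeds 22:
  i=0: a_0=10, p_0 = 10*1 + 0 = 10, q_0 = 10*0 + 1 = 1.
  i=1: a_1=2, p_1 = 2*10 + 1 = 21, q_1 = 2*1 + 0 = 2.
  i=2: a_2=1, p_2 = 1*21 + 10 = 31, q_2 = 1*2 + 1 = 3.
  i=3: a_3=1, p_3 = 1*31 + 21 = 52, q_3 = 1*3 + 2 = 5.
  i=4: a_4=7, p_4 = 7*52 + 31 = 395, q_4 = 7*5 + 3 = 38.
q_4 = 38 > 22, so the last convergent with denominator <= 22 is p_3/q_3 = 52/5.
The closest fraction with denominator <= 22 is either p_3/q_3 or the intermediate fraction (k*p_3 + p_2)/(k*q_3 + q_2) with the largest k >= 1 whose denominator stays <= 22; these approach x as k grows, and every other convergent or intermediate fraction in range is farther away.
Largest k: floor((22 - q_2)/q_3) = floor((22 - 3)/5) = 3.
That gives (3*52 + 31)/(3*5 + 3) = 187/18.
Compare the errors: |x - 52/5| = |395*5 - 52*38|/(38*5) = 1/190, and |x - 187/18| = |395*18 - 187*38|/(38*18) = 4/684.
Cross-multiplying, 1*684 = 684 < 760 = 4*190, so 1/190 is smaller: the convergent 52/5 is closer to x than 187/18.

52/5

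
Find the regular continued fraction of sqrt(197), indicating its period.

[14; (28)]

Write x_i = (sqrt(197) + m_i)/d_i with (m_0, d_0) = (0, 1). a_0 = floor(sqrt(197)) = 14, since 14^2 = 196 <= 197 < 225 = 15^2.
Iterate m_{i+1} = d_i*a_i - m_i, d_{i+1} = (197 - m_{i+1}^2)/d_i, a_{i+1} = floor((a_0 + m_{i+1})/d_{i+1}):
  m_1 = 1*14 - 0 = 14, d_1 = (197 - 14^2)/1 = 1/1 = 1, a_1 = floor((14 + 14)/1) = 28.
  m_2 = 1*28 - 14 = 14, d_2 = (197 - 14^2)/1 = 1/1 = 1: (m_2, d_2) = (m_1, d_1) = (14, 1), so from here the quotient a_1 repeats; the period length is 1.
Hence the expansion of sqrt(197) is a_0 = 14 followed by the repeating block 28 (period 1).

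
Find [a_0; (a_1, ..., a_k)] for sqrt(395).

[19; (1, 6, 1, 38)]

Write x_i = (sqrt(395) + m_i)/d_i with (m_0, d_0) = (0, 1). a_0 = floor(sqrt(395)) = 19, since 19^2 = 361 <= 395 < 400 = 20^2.
Iterate m_{i+1} = d_i*a_i - m_i, d_{i+1} = (395 - m_{i+1}^2)/d_i, a_{i+1} = floor((a_0 + m_{i+1})/d_{i+1}):
  m_1 = 1*19 - 0 = 19, d_1 = (395 - 19^2)/1 = 34/1 = 34, a_1 = floor((19 + 19)/34) = 1.
  m_2 = 34*1 - 19 = 15, d_2 = (395 - 15^2)/34 = 170/34 = 5, a_2 = floor((19 + 15)/5) = 6.
  m_3 = 5*6 - 15 = 15, d_3 = (395 - 15^2)/5 = 170/5 = 34, a_3 = floor((19 + 15)/34) = 1.
  m_4 = 34*1 - 15 = 19, d_4 = (395 - 19^2)/34 = 34/34 = 1, a_4 = floor((19 + 19)/1) = 38.
  m_5 = 1*38 - 19 = 19, d_5 = (395 - 19^2)/1 = 34/1 = 34: (m_5, d_5) = (m_1, d_1) = (19, 34), so from here the quotients repeat a_1, ..., a_4; the period length is 4.
Hence the expansion of sqrt(395) is a_0 = 19 followed by the repeating block 1, 6, 1, 38 (period 4).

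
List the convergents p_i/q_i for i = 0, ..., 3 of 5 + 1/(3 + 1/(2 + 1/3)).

Using the convergent recurrence p_i = a_i*p_{i-1} + p_{i-2}, q_i = a_i*q_{i-1} + q_{i-2} with p_{-2}=0, p_{-1}=1, q_{-2}=1, q_{-1}=0:
  i=0: a_0=5, p_0 = 5*1 + 0 = 5, q_0 = 5*0 + 1 = 1.
  i=1: a_1=3, p_1 = 3*5 + 1 = 16, q_1 = 3*1 + 0 = 3.
  i=2: a_2=2, p_2 = 2*16 + 5 = 37, q_2 = 2*3 + 1 = 7.
  i=3: a_3=3, p_3 = 3*37 + 16 = 127, q_3 = 3*7 + 3 = 24.

5/1, 16/3, 37/7, 127/24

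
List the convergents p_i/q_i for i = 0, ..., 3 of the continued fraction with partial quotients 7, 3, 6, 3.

Using the convergent recurrence p_i = a_i*p_{i-1} + p_{i-2}, q_i = a_i*q_{i-1} + q_{i-2} with p_{-2}=0, p_{-1}=1, q_{-2}=1, q_{-1}=0:
  i=0: a_0=7, p_0 = 7*1 + 0 = 7, q_0 = 7*0 + 1 = 1.
  i=1: a_1=3, p_1 = 3*7 + 1 = 22, q_1 = 3*1 + 0 = 3.
  i=2: a_2=6, p_2 = 6*22 + 7 = 139, q_2 = 6*3 + 1 = 19.
  i=3: a_3=3, p_3 = 3*139 + 22 = 439, q_3 = 3*19 + 3 = 60.

7/1, 22/3, 139/19, 439/60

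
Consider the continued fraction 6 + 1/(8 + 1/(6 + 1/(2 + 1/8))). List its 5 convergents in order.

6/1, 49/8, 300/49, 649/106, 5492/897

Using the convergent recurrence p_i = a_i*p_{i-1} + p_{i-2}, q_i = a_i*q_{i-1} + q_{i-2} with p_{-2}=0, p_{-1}=1, q_{-2}=1, q_{-1}=0:
  i=0: a_0=6, p_0 = 6*1 + 0 = 6, q_0 = 6*0 + 1 = 1.
  i=1: a_1=8, p_1 = 8*6 + 1 = 49, q_1 = 8*1 + 0 = 8.
  i=2: a_2=6, p_2 = 6*49 + 6 = 300, q_2 = 6*8 + 1 = 49.
  i=3: a_3=2, p_3 = 2*300 + 49 = 649, q_3 = 2*49 + 8 = 106.
  i=4: a_4=8, p_4 = 8*649 + 300 = 5492, q_4 = 8*106 + 49 = 897.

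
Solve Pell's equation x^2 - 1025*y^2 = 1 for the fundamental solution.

First expand sqrt(1025) as a continued fraction. With x_i = (sqrt(1025) + m_i)/d_i and (m_0, d_0) = (0, 1): a_0 = floor(sqrt(1025)) = 32, since 32^2 = 1024 <= 1025 < 1089 = 33^2.
Iterate m_{i+1} = d_i*a_i - m_i, d_{i+1} = (1025 - m_{i+1}^2)/d_i, a_{i+1} = floor((a_0 + m_{i+1})/d_{i+1}):
  m_1 = 1*32 - 0 = 32, d_1 = (1025 - 32^2)/1 = 1/1 = 1, a_1 = floor((32 + 32)/1) = 64.
  m_2 = 1*64 - 32 = 32, d_2 = (1025 - 32^2)/1 = 1/1 = 1: (m_2, d_2) = (m_1, d_1) = (32, 1), so from here the quotient a_1 repeats; the period length is 1.
So sqrt(1025) = [32; (64)] with period length k = 1.
k is odd, so (p_{k-1}, q_{k-1}) only solves x^2 - 1025y^2 = -1 and the fundamental solution of x^2 - 1025y^2 = 1 is (p_{2k-1}, q_{2k-1}) = (p_1, q_1); compute convergents through index 1, running through the period twice.
Convergents (p_i = a_i*p_{i-1} + p_{i-2}, q_i = a_i*q_{i-1} + q_{i-2} with p_{-2}=0, p_{-1}=1, q_{-2}=1, q_{-1}=0):
  i=0: a_0=32, p_0 = 32*1 + 0 = 32, q_0 = 32*0 + 1 = 1.
  i=1: a_1=64, p_1 = 64*32 + 1 = 2049, q_1 = 64*1 + 0 = 64.
Indeed p_0^2 - 1025*q_0^2 = 1024 - 1025 = -1, not +1.
Check: 2049^2 - 1025*64^2 = 4198401 - 4198400 = 1, so (x, y) = (2049, 64) solves the equation, and by the theorem it is the least positive solution.

(x, y) = (2049, 64)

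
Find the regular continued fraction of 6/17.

[0; 2, 1, 5]

Run the Euclidean algorithm on 6 and 17; the successive quotients are the partial quotients a_0, a_1, ... (each step inverts the fractional part left over by the previous one):
  6 = 0*17 + 6, so a_0 = 0.
  17 = 2*6 + 5, so a_1 = 2.
  6 = 1*5 + 1, so a_2 = 1.
  5 = 5*1 + 0, so a_3 = 5.
The remainder reaches 0 after 4 divisions, so the expansion has 4 partial quotients, read off in order.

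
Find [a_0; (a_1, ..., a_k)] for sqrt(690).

Write x_i = (sqrt(690) + m_i)/d_i with (m_0, d_0) = (0, 1). a_0 = floor(sqrt(690)) = 26, since 26^2 = 676 <= 690 < 729 = 27^2.
Iterate m_{i+1} = d_i*a_i - m_i, d_{i+1} = (690 - m_{i+1}^2)/d_i, a_{i+1} = floor((a_0 + m_{i+1})/d_{i+1}):
  m_1 = 1*26 - 0 = 26, d_1 = (690 - 26^2)/1 = 14/1 = 14, a_1 = floor((26 + 26)/14) = 3.
  m_2 = 14*3 - 26 = 16, d_2 = (690 - 16^2)/14 = 434/14 = 31, a_2 = floor((26 + 16)/31) = 1.
  m_3 = 31*1 - 16 = 15, d_3 = (690 - 15^2)/31 = 465/31 = 15, a_3 = floor((26 + 15)/15) = 2.
  m_4 = 15*2 - 15 = 15, d_4 = (690 - 15^2)/15 = 465/15 = 31, a_4 = floor((26 + 15)/31) = 1.
  m_5 = 31*1 - 15 = 16, d_5 = (690 - 16^2)/31 = 434/31 = 14, a_5 = floor((26 + 16)/14) = 3.
  m_6 = 14*3 - 16 = 26, d_6 = (690 - 26^2)/14 = 14/14 = 1, a_6 = floor((26 + 26)/1) = 52.
  m_7 = 1*52 - 26 = 26, d_7 = (690 - 26^2)/1 = 14/1 = 14: (m_7, d_7) = (m_1, d_1) = (26, 14), so from here the quotients repeat a_1, ..., a_6; the period length is 6.
Hence the expansion of sqrt(690) is a_0 = 26 followed by the repeating block 3, 1, 2, 1, 3, 52 (period 6).

[26; (3, 1, 2, 1, 3, 52)]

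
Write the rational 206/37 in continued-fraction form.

[5; 1, 1, 3, 5]

Run the Euclidean algorithm on 206 and 37; the successive quotients are the partial quotients a_0, a_1, ... (each step inverts the fractional part left over by the previous one):
  206 = 5*37 + 21, so a_0 = 5.
  37 = 1*21 + 16, so a_1 = 1.
  21 = 1*16 + 5, so a_2 = 1.
  16 = 3*5 + 1, so a_3 = 3.
  5 = 5*1 + 0, so a_4 = 5.
The remainder reaches 0 after 5 divisions, so the expansion has 5 partial quotients, read off in order.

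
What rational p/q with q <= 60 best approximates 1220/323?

Expand x = 1220/323 as a continued fraction with the Euclidean algorithm:
  1220 = 3*323 + 251, so a_0 = 3.
  323 = 1*251 + 72, so a_1 = 1.
  251 = 3*72 + 35, so a_2 = 3.
  72 = 2*35 + 2, so a_3 = 2.
  35 = 17*2 + 1, so a_4 = 17.
  2 = 2*1 + 0, so a_5 = 2.
so x = [3; 1, 3, 2, 17, 2].
Convergents (p_i = a_i*p_{i-1} + p_{i-2}, q_i = a_i*q_{i-1} + q_{i-2} with p_{-2}=0, p_{-1}=1, q_{-2}=1, q_{-1}=0), until the denominator exceeds 60:
  i=0: a_0=3, p_0 = 3*1 + 0 = 3, q_0 = 3*0 + 1 = 1.
  i=1: a_1=1, p_1 = 1*3 + 1 = 4, q_1 = 1*1 + 0 = 1.
  i=2: a_2=3, p_2 = 3*4 + 3 = 15, q_2 = 3*1 + 1 = 4.
  i=3: a_3=2, p_3 = 2*15 + 4 = 34, q_3 = 2*4 + 1 = 9.
  i=4: a_4=17, p_4 = 17*34 + 15 = 593, q_4 = 17*9 + 4 = 157.
q_4 = 157 > 60, so the last convergent with denominator <= 60 is p_3/q_3 = 34/9.
The closest fraction with denominator <= 60 is either p_3/q_3 or the intermediate fraction (k*p_3 + p_2)/(k*q_3 + q_2) with the largest k >= 1 whose denominator stays <= 60; these approach x as k grows, and every other convergent or intermediate fraction in range is farther away.
Largest k: floor((60 - q_2)/q_3) = floor((60 - 4)/9) = 6.
That gives (6*34 + 15)/(6*9 + 4) = 219/58.
Compare the errors: |x - 34/9| = |1220*9 - 34*323|/(323*9) = 2/2907, and |x - 219/58| = |1220*58 - 219*323|/(323*58) = 23/18734.
Cross-multiplying, 2*18734 = 37468 < 66861 = 23*2907, so 2/2907 is smaller: the convergent 34/9 is closer to x than 219/58.

34/9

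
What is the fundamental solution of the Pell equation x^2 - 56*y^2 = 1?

(x, y) = (15, 2)

First expand sqrt(56) as a continued fraction. With x_i = (sqrt(56) + m_i)/d_i and (m_0, d_0) = (0, 1): a_0 = floor(sqrt(56)) = 7, since 7^2 = 49 <= 56 < 64 = 8^2.
Iterate m_{i+1} = d_i*a_i - m_i, d_{i+1} = (56 - m_{i+1}^2)/d_i, a_{i+1} = floor((a_0 + m_{i+1})/d_{i+1}):
  m_1 = 1*7 - 0 = 7, d_1 = (56 - 7^2)/1 = 7/1 = 7, a_1 = floor((7 + 7)/7) = 2.
  m_2 = 7*2 - 7 = 7, d_2 = (56 - 7^2)/7 = 7/7 = 1, a_2 = floor((7 + 7)/1) = 14.
  m_3 = 1*14 - 7 = 7, d_3 = (56 - 7^2)/1 = 7/1 = 7: (m_3, d_3) = (m_1, d_1) = (7, 7), so from here the quotients repeat a_1, a_2; the period length is 2.
So sqrt(56) = [7; (2, 14)] with period length k = 2.
k is even, so the fundamental solution of x^2 - 56y^2 = 1 is (p_{k-1}, q_{k-1}) = (p_1, q_1); compute convergents through index 1.
Convergents (p_i = a_i*p_{i-1} + p_{i-2}, q_i = a_i*q_{i-1} + q_{i-2} with p_{-2}=0, p_{-1}=1, q_{-2}=1, q_{-1}=0):
  i=0: a_0=7, p_0 = 7*1 + 0 = 7, q_0 = 7*0 + 1 = 1.
  i=1: a_1=2, p_1 = 2*7 + 1 = 15, q_1 = 2*1 + 0 = 2.
Check: 15^2 - 56*2^2 = 225 - 224 = 1, so (x, y) = (15, 2) solves the equation, and by the theorem it is the least positive solution.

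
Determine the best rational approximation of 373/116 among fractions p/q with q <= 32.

Expand x = 373/116 as a continued fraction with the Euclidean algorithm:
  373 = 3*116 + 25, so a_0 = 3.
  116 = 4*25 + 16, so a_1 = 4.
  25 = 1*16 + 9, so a_2 = 1.
  16 = 1*9 + 7, so a_3 = 1.
  9 = 1*7 + 2, so a_4 = 1.
  7 = 3*2 + 1, so a_5 = 3.
  2 = 2*1 + 0, so a_6 = 2.
so x = [3; 4, 1, 1, 1, 3, 2].
Convergents (p_i = a_i*p_{i-1} + p_{i-2}, q_i = a_i*q_{i-1} + q_{i-2} with p_{-2}=0, p_{-1}=1, q_{-2}=1, q_{-1}=0), until the denominator exceeds 32:
  i=0: a_0=3, p_0 = 3*1 + 0 = 3, q_0 = 3*0 + 1 = 1.
  i=1: a_1=4, p_1 = 4*3 + 1 = 13, q_1 = 4*1 + 0 = 4.
  i=2: a_2=1, p_2 = 1*13 + 3 = 16, q_2 = 1*4 + 1 = 5.
  i=3: a_3=1, p_3 = 1*16 + 13 = 29, q_3 = 1*5 + 4 = 9.
  i=4: a_4=1, p_4 = 1*29 + 16 = 45, q_4 = 1*9 + 5 = 14.
  i=5: a_5=3, p_5 = 3*45 + 29 = 164, q_5 = 3*14 + 9 = 51.
q_5 = 51 > 32, so the last convergent with denominator <= 32 is p_4/q_4 = 45/14.
The closest fraction with denominator <= 32 is either p_4/q_4 or the intermediate fraction (k*p_4 + p_3)/(k*q_4 + q_3) with the largest k >= 1 whose denominator stays <= 32; these approach x as k grows, and every other convergent or intermediate fraction in range is farther away.
Largest k: floor((32 - q_3)/q_4) = floor((32 - 9)/14) = 1.
That gives (1*45 + 29)/(1*14 + 9) = 74/23.
Compare the errors: |x - 45/14| = |373*14 - 45*116|/(116*14) = 2/1624, and |x - 74/23| = |373*23 - 74*116|/(116*23) = 5/2668.
Cross-multiplying, 2*2668 = 5336 < 8120 = 5*1624, so 2/1624 is smaller: the convergent 45/14 is closer to x than 74/23.

45/14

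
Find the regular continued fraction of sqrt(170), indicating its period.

[13; (26)]

Write x_i = (sqrt(170) + m_i)/d_i with (m_0, d_0) = (0, 1). a_0 = floor(sqrt(170)) = 13, since 13^2 = 169 <= 170 < 196 = 14^2.
Iterate m_{i+1} = d_i*a_i - m_i, d_{i+1} = (170 - m_{i+1}^2)/d_i, a_{i+1} = floor((a_0 + m_{i+1})/d_{i+1}):
  m_1 = 1*13 - 0 = 13, d_1 = (170 - 13^2)/1 = 1/1 = 1, a_1 = floor((13 + 13)/1) = 26.
  m_2 = 1*26 - 13 = 13, d_2 = (170 - 13^2)/1 = 1/1 = 1: (m_2, d_2) = (m_1, d_1) = (13, 1), so from here the quotient a_1 repeats; the period length is 1.
Hence the expansion of sqrt(170) is a_0 = 13 followed by the repeating block 26 (period 1).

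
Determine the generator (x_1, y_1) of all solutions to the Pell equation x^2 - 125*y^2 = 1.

First expand sqrt(125) as a continued fraction. With x_i = (sqrt(125) + m_i)/d_i and (m_0, d_0) = (0, 1): a_0 = floor(sqrt(125)) = 11, since 11^2 = 121 <= 125 < 144 = 12^2.
Iterate m_{i+1} = d_i*a_i - m_i, d_{i+1} = (125 - m_{i+1}^2)/d_i, a_{i+1} = floor((a_0 + m_{i+1})/d_{i+1}):
  m_1 = 1*11 - 0 = 11, d_1 = (125 - 11^2)/1 = 4/1 = 4, a_1 = floor((11 + 11)/4) = 5.
  m_2 = 4*5 - 11 = 9, d_2 = (125 - 9^2)/4 = 44/4 = 11, a_2 = floor((11 + 9)/11) = 1.
  m_3 = 11*1 - 9 = 2, d_3 = (125 - 2^2)/11 = 121/11 = 11, a_3 = floor((11 + 2)/11) = 1.
  m_4 = 11*1 - 2 = 9, d_4 = (125 - 9^2)/11 = 44/11 = 4, a_4 = floor((11 + 9)/4) = 5.
  m_5 = 4*5 - 9 = 11, d_5 = (125 - 11^2)/4 = 4/4 = 1, a_5 = floor((11 + 11)/1) = 22.
  m_6 = 1*22 - 11 = 11, d_6 = (125 - 11^2)/1 = 4/1 = 4: (m_6, d_6) = (m_1, d_1) = (11, 4), so from here the quotients repeat a_1, ..., a_5; the period length is 5.
So sqrt(125) = [11; (5, 1, 1, 5, 22)] with period length k = 5.
k is odd, so (p_{k-1}, q_{k-1}) only solves x^2 - 125y^2 = -1 and the fundamental solution of x^2 - 125y^2 = 1 is (p_{2k-1}, q_{2k-1}) = (p_9, q_9); compute convergents through index 9, running through the period twice.
Convergents (p_i = a_i*p_{i-1} + p_{i-2}, q_i = a_i*q_{i-1} + q_{i-2} with p_{-2}=0, p_{-1}=1, q_{-2}=1, q_{-1}=0):
  i=0: a_0=11, p_0 = 11*1 + 0 = 11, q_0 = 11*0 + 1 = 1.
  i=1: a_1=5, p_1 = 5*11 + 1 = 56, q_1 = 5*1 + 0 = 5.
  i=2: a_2=1, p_2 = 1*56 + 11 = 67, q_2 = 1*5 + 1 = 6.
  i=3: a_3=1, p_3 = 1*67 + 56 = 123, q_3 = 1*6 + 5 = 11.
  i=4: a_4=5, p_4 = 5*123 + 67 = 682, q_4 = 5*11 + 6 = 61.
  i=5: a_5=22, p_5 = 22*682 + 123 = 15127, q_5 = 22*61 + 11 = 1353.
  i=6: a_6=5, p_6 = 5*15127 + 682 = 76317, q_6 = 5*1353 + 61 = 6826.
  i=7: a_7=1, p_7 = 1*76317 + 15127 = 91444, q_7 = 1*6826 + 1353 = 8179.
  i=8: a_8=1, p_8 = 1*91444 + 76317 = 167761, q_8 = 1*8179 + 6826 = 15005.
  i=9: a_9=5, p_9 = 5*167761 + 91444 = 930249, q_9 = 5*15005 + 8179 = 83204.
Indeed p_4^2 - 125*q_4^2 = 465124 - 465125 = -1, not +1.
Check: 930249^2 - 125*83204^2 = 865363202001 - 865363202000 = 1, so (x, y) = (930249, 83204) solves the equation, and by the theorem it is the least positive solution.

(x, y) = (930249, 83204)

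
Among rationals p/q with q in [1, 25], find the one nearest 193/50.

Expand x = 193/50 as a continued fraction with the Euclidean algorithm:
  193 = 3*50 + 43, so a_0 = 3.
  50 = 1*43 + 7, so a_1 = 1.
  43 = 6*7 + 1, so a_2 = 6.
  7 = 7*1 + 0, so a_3 = 7.
so x = [3; 1, 6, 7].
Convergents (p_i = a_i*p_{i-1} + p_{i-2}, q_i = a_i*q_{i-1} + q_{i-2} with p_{-2}=0, p_{-1}=1, q_{-2}=1, q_{-1}=0), until the denominator exceeds 25:
  i=0: a_0=3, p_0 = 3*1 + 0 = 3, q_0 = 3*0 + 1 = 1.
  i=1: a_1=1, p_1 = 1*3 + 1 = 4, q_1 = 1*1 + 0 = 1.
  i=2: a_2=6, p_2 = 6*4 + 3 = 27, q_2 = 6*1 + 1 = 7.
  i=3: a_3=7, p_3 = 7*27 + 4 = 193, q_3 = 7*7 + 1 = 50.
q_3 = 50 > 25, so the last convergent with denominator <= 25 is p_2/q_2 = 27/7.
The closest fraction with denominator <= 25 is either p_2/q_2 or the intermediate fraction (k*p_2 + p_1)/(k*q_2 + q_1) with the largest k >= 1 whose denominator stays <= 25; these approach x as k grows, and every other convergent or intermediate fraction in range is farther away.
Largest k: floor((25 - q_1)/q_2) = floor((25 - 1)/7) = 3.
That gives (3*27 + 4)/(3*7 + 1) = 85/22.
Compare the errors: |x - 27/7| = |193*7 - 27*50|/(50*7) = 1/350, and |x - 85/22| = |193*22 - 85*50|/(50*22) = 4/1100.
Cross-multiplying, 1*1100 = 1100 < 1400 = 4*350, so 1/350 is smaller: the convergent 27/7 is closer to x than 85/22.

27/7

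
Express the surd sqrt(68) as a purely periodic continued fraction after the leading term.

Write x_i = (sqrt(68) + m_i)/d_i with (m_0, d_0) = (0, 1). a_0 = floor(sqrt(68)) = 8, since 8^2 = 64 <= 68 < 81 = 9^2.
Iterate m_{i+1} = d_i*a_i - m_i, d_{i+1} = (68 - m_{i+1}^2)/d_i, a_{i+1} = floor((a_0 + m_{i+1})/d_{i+1}):
  m_1 = 1*8 - 0 = 8, d_1 = (68 - 8^2)/1 = 4/1 = 4, a_1 = floor((8 + 8)/4) = 4.
  m_2 = 4*4 - 8 = 8, d_2 = (68 - 8^2)/4 = 4/4 = 1, a_2 = floor((8 + 8)/1) = 16.
  m_3 = 1*16 - 8 = 8, d_3 = (68 - 8^2)/1 = 4/1 = 4: (m_3, d_3) = (m_1, d_1) = (8, 4), so from here the quotients repeat a_1, a_2; the period length is 2.
Hence the expansion of sqrt(68) is a_0 = 8 followed by the repeating block 4, 16 (period 2).

[8; (4, 16)]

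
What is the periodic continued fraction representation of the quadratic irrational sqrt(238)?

[15; (2, 2, 1, 14, 1, 2, 2, 30)]

Write x_i = (sqrt(238) + m_i)/d_i with (m_0, d_0) = (0, 1). a_0 = floor(sqrt(238)) = 15, since 15^2 = 225 <= 238 < 256 = 16^2.
Iterate m_{i+1} = d_i*a_i - m_i, d_{i+1} = (238 - m_{i+1}^2)/d_i, a_{i+1} = floor((a_0 + m_{i+1})/d_{i+1}):
  m_1 = 1*15 - 0 = 15, d_1 = (238 - 15^2)/1 = 13/1 = 13, a_1 = floor((15 + 15)/13) = 2.
  m_2 = 13*2 - 15 = 11, d_2 = (238 - 11^2)/13 = 117/13 = 9, a_2 = floor((15 + 11)/9) = 2.
  m_3 = 9*2 - 11 = 7, d_3 = (238 - 7^2)/9 = 189/9 = 21, a_3 = floor((15 + 7)/21) = 1.
  m_4 = 21*1 - 7 = 14, d_4 = (238 - 14^2)/21 = 42/21 = 2, a_4 = floor((15 + 14)/2) = 14.
  m_5 = 2*14 - 14 = 14, d_5 = (238 - 14^2)/2 = 42/2 = 21, a_5 = floor((15 + 14)/21) = 1.
  m_6 = 21*1 - 14 = 7, d_6 = (238 - 7^2)/21 = 189/21 = 9, a_6 = floor((15 + 7)/9) = 2.
  m_7 = 9*2 - 7 = 11, d_7 = (238 - 11^2)/9 = 117/9 = 13, a_7 = floor((15 + 11)/13) = 2.
  m_8 = 13*2 - 11 = 15, d_8 = (238 - 15^2)/13 = 13/13 = 1, a_8 = floor((15 + 15)/1) = 30.
  m_9 = 1*30 - 15 = 15, d_9 = (238 - 15^2)/1 = 13/1 = 13: (m_9, d_9) = (m_1, d_1) = (15, 13), so from here the quotients repeat a_1, ..., a_8; the period length is 8.
Hence the expansion of sqrt(238) is a_0 = 15 followed by the repeating block 2, 2, 1, 14, 1, 2, 2, 30 (period 8).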